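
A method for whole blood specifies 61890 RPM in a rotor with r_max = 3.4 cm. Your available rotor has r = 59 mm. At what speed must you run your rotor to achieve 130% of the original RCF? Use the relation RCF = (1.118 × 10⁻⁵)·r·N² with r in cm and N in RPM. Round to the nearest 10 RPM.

≈ 53570 RPM

RCF = 1.118 × 10⁻⁵ × r × N²
RCF_original = 1.118 × 10⁻⁵ × 3.4 × (61890)² = 1.118 × 10⁻⁵ × 3.4 × 3,830,372,100 ≈ 145,600.1 × g
Target RCF = 1.3 × 145,600.1 ≈ 189,280.1 × g
Your rotor: r = 59 mm = 5.9 cm
189,280.1 = 1.118 × 10⁻⁵ × 5.9 × N²
N² = 189,280.1 / (6.5962 × 10⁻⁵) = 2,869,532,458
N ≈ √2,869,532,458 ≈ 53,568.0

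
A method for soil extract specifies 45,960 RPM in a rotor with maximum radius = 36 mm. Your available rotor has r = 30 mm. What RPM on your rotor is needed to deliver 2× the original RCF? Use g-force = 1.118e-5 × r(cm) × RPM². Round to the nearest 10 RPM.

≈ 71200 RPM

Original rotor: r = 36 mm = 3.6 cm
RCF_original = 1.118 × 10⁻⁵ × 3.6 × (45960)² = 1.118 × 10⁻⁵ × 3.6 × 2,112,321,600 ≈ 85,016.7 × g
Target RCF = 2 × 85,016.7 ≈ 170,033.4 × g
Your rotor: r = 30 mm = 3.0 cm
170,033.4 = 1.118 × 10⁻⁵ × 3 × N²
N² = 170,033.4 / (3.354 × 10⁻⁵) = 5,069,570,662
N ≈ √5,069,570,662 ≈ 71,200.9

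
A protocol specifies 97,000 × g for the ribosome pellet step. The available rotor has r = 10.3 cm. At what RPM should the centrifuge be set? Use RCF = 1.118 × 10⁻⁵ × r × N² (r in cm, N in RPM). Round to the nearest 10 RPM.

29020 RPM

97,000 = 1.118 × 10⁻⁵ × 10.3 × N²
N² = 97,000 / (11.5154 × 10⁻⁵) = 842,350,244
N ≈ √842,350,244 ≈ 29,023.3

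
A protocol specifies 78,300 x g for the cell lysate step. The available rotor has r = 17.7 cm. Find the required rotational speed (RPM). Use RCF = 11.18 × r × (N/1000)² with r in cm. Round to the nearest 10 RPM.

≈ 19890 RPM

78,300 = 11.18 × 17.7 × (N/1000)²
(N/1000)² = 78,300 / 197.886 = 395.6824
N = 1000 × √395.6824 ≈ 19,891.8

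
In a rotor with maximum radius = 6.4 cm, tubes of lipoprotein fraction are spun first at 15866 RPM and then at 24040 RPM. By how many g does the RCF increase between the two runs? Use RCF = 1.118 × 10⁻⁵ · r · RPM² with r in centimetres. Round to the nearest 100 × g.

RCF₁ = 1.118 × 10⁻⁵ × 6.4 × (15866)² = 1.118 × 10⁻⁵ × 6.4 × 251,729,956 ≈ 18,011.8 × g
RCF₂ = 1.118 × 10⁻⁵ × 6.4 × (24040)² = 1.118 × 10⁻⁵ × 6.4 × 577,921,600 ≈ 41,351.4 × g
Increase = 41,351.4 − 18,011.8 = 23,339.6

23300 g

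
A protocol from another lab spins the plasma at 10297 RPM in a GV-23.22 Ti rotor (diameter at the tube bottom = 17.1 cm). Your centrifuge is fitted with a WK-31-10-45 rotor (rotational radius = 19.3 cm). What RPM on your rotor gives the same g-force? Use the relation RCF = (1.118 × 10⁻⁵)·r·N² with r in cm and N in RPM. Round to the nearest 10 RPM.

Original rotor: r = 17.1 / 2 = 8.55 cm
RCF = 1.118 × 10⁻⁵ × r × N²
RCF_original = 1.118 × 10⁻⁵ × 8.55 × (10297)² = 1.118 × 10⁻⁵ × 8.55 × 106,028,209 ≈ 10,135.1 × g
10,135.1 = 1.118 × 10⁻⁵ × 19.3 × N²
N² = 10,135.1 / (21.5774 × 10⁻⁵) = 46,970,905
N ≈ √46,970,905 ≈ 6,853.5

≈ 6850 RPM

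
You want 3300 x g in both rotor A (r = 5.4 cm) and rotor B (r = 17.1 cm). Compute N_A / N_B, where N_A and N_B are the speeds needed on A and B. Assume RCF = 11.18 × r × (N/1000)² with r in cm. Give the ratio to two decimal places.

1.78

At fixed RCF, N ∝ 1/√r, so N_A/N_B = √(r_B/r_A) = √(17.1/5.4) = √3.166667 = 1.7795.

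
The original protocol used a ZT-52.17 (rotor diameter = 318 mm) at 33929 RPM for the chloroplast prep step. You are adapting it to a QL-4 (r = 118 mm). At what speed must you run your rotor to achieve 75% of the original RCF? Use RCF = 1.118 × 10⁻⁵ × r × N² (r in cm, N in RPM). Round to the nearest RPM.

Original rotor: r = 318 mm / 2 = 159 mm = 15.9 cm
RCF_original = 1.118 × 10⁻⁵ × 15.9 × (33929)² = 1.118 × 10⁻⁵ × 15.9 × 1,151,177,041 ≈ 204,635.5 × g
Target RCF = 0.75 × 204,635.5 ≈ 153,476.6 × g
Your rotor: r = 118 mm = 11.8 cm
153,476.6 = 1.118 × 10⁻⁵ × 11.8 × N²
N² = 153,476.6 / (13.1924 × 10⁻⁵) = 1,163,371,335
N ≈ √1,163,371,335 ≈ 34,108.2

34108 RPM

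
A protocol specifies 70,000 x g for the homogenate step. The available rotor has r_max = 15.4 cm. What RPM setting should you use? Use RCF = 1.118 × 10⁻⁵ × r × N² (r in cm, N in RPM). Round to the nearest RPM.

≈ 20164 RPM

70,000 = 1.118 × 10⁻⁵ × 15.4 × N²
N² = 70,000 / (17.2172 × 10⁻⁵) = 406,570,174
N ≈ √406,570,174 ≈ 20,163.6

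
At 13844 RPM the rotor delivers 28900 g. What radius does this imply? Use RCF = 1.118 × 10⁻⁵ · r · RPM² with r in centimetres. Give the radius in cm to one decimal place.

28900 = 1.118 × 10⁻⁵ × r × (13844)²
r = 28900 / (1.118 × 10⁻⁵ × 191,656,336) = 28900 / 2142.718 ≈ 13.488 cm

13.5 cm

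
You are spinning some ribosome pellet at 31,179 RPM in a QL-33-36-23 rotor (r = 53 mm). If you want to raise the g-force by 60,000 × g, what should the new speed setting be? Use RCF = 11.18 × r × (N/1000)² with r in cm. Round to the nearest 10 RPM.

N₂ ≈ 44550 RPM

r = 53 mm = 5.3 cm
Current RCF = 11.18 × 5.3 × (31.179)² = 11.18 × 5.3 × 972.130041 ≈ 57,602.6 × g
Target RCF = 57,602.6 + 60,000 = 117,602.6 × g
(N/1000)² = 117,602.6 / 59.254 = 1984.72
N = 1000 × √1984.72 ≈ 44,550.2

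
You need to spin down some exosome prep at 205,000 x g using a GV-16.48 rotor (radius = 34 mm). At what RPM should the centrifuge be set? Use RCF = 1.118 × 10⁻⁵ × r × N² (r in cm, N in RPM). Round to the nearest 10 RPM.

r = 34 mm = 3.4 cm
RCF = 1.118 × 10⁻⁵ × r × N²
205,000 = 1.118 × 10⁻⁵ × 3.4 × N²
N² = 205,000 / (3.8012 × 10⁻⁵) = 5,393,033,779
N ≈ √5,393,033,779 ≈ 73,437.3

N ≈ 73440 RPM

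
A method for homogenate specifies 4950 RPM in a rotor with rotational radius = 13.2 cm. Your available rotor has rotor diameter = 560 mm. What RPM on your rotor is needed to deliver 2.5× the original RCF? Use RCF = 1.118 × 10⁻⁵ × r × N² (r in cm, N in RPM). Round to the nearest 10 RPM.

RCF_original = 1.118 × 10⁻⁵ × 13.2 × (4950)² = 1.118 × 10⁻⁵ × 13.2 × 24,502,500 ≈ 3,616 × g
Target RCF = 2.5 × 3,616 ≈ 9,040 × g
Your rotor: r = 560 mm / 2 = 280 mm = 28 cm
9,040 = 1.118 × 10⁻⁵ × 28 × N²
N² = 9,040 / (31.304 × 10⁻⁵) = 28,878,099
N ≈ √28,878,099 ≈ 5,373.8

≈ 5370 RPM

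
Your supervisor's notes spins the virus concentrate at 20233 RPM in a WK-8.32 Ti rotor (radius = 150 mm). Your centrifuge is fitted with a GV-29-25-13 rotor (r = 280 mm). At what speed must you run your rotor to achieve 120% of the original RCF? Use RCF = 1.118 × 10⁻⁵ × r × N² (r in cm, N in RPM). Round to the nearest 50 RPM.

Original rotor: r = 150 mm = 15.0 cm
RCF_original = 1.118 × 10⁻⁵ × 15 × (20233)² = 1.118 × 10⁻⁵ × 15 × 409,374,289 ≈ 68,652.1 × g
Target RCF = 1.2 × 68,652.1 ≈ 82,382.5 × g
Your rotor: r = 280 mm = 28.0 cm
82,382.5 = 1.118 × 10⁻⁵ × 28 × N²
N² = 82,382.5 / (31.304 × 10⁻⁵) = 263,169,244
N ≈ √263,169,244 ≈ 16,222.5

16200 RPM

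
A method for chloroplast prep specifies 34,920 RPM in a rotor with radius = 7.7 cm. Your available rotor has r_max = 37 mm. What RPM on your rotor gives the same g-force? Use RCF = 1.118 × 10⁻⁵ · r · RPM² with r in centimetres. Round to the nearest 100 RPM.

RCF_original = 1.118 × 10⁻⁵ × 7.7 × (34920)² = 1.118 × 10⁻⁵ × 7.7 × 1,219,406,400 ≈ 104,973.8 × g
Your rotor: r = 37 mm = 3.7 cm
104,973.8 = 1.118 × 10⁻⁵ × 3.7 × N²
N² = 104,973.8 / (4.1366 × 10⁻⁵) = 2,537,683,121
N ≈ √2,537,683,121 ≈ 50,375.4

50400 RPM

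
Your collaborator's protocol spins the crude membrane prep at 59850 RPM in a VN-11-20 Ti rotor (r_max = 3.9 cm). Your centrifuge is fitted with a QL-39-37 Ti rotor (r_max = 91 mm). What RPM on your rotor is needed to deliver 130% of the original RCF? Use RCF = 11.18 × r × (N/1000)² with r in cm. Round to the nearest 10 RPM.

RCF = 11.18 × r × (N/1000)²
RCF_original = 11.18 × 3.9 × (59.85)² = 11.18 × 3.9 × 3,582.0225 ≈ 156,183.3 × g
Target RCF = 1.3 × 156,183.3 ≈ 203,038.3 × g
Your rotor: r = 91 mm = 9.1 cm
203,038.3 = 11.18 × 9.1 × (N/1000)²
(N/1000)² = 203,038.3 / 101.738 = 1995.698
N = 1000 × √1995.698 ≈ 44,673.2

44670 RPM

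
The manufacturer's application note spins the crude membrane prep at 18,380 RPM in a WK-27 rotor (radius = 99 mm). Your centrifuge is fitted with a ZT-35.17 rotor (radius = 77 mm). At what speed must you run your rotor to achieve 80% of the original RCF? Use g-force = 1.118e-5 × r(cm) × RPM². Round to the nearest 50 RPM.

≈ 18650 RPM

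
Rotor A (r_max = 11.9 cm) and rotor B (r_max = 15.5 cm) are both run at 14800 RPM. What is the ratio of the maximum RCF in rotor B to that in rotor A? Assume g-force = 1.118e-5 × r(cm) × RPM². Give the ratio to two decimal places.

At fixed N, RCF ∝ r, so RCF_B/RCF_A = r_B/r_A = 15.5 / 11.9 = 1.3025.

1.30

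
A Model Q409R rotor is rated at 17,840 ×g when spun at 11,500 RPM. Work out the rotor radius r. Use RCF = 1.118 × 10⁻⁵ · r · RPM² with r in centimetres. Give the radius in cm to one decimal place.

r ≈ 12.1 cm

17840 = 1.118 × 10⁻⁵ × r × (11500)²
r = 17840 / (1.118 × 10⁻⁵ × 132,250,000) = 17840 / 1478.555 ≈ 12.066 cm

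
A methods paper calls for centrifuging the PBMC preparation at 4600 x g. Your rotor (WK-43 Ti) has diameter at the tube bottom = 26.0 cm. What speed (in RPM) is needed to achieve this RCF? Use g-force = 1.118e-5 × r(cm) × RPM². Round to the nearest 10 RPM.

≈ 5630 RPM

r = 26.0 / 2 = 13 cm
4,600 = 1.118 × 10⁻⁵ × 13 × N²
N² = 4,600 / (14.534 × 10⁻⁵) = 31,649,924
N ≈ √31,649,924 ≈ 5,625.8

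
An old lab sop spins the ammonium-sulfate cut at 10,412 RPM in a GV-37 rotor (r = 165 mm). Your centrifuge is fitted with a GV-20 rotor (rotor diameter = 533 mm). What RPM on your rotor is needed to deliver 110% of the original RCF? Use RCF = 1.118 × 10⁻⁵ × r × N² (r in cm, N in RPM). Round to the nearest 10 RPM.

Original rotor: r = 165 mm = 16.5 cm
RCF_original = 1.118 × 10⁻⁵ × 16.5 × (10412)² = 1.118 × 10⁻⁵ × 16.5 × 108,409,744 ≈ 19,998.3 × g
Target RCF = 1.1 × 19,998.3 ≈ 21,998.1 × g
Your rotor: r = 533 mm / 2 = 266.5 mm = 26.65 cm
21,998.1 = 1.118 × 10⁻⁵ × 26.65 × N²
N² = 21,998.1 / (29.7947 × 10⁻⁵) = 73,832,259
N ≈ √73,832,259 ≈ 8,592.6

≈ 8590 RPM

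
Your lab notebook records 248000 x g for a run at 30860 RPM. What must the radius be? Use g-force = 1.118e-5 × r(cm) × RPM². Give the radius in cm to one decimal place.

RCF = 1.118 × 10⁻⁵ × r × N²
248000 = 1.118 × 10⁻⁵ × r × (30860)²
r = 248000 / (1.118 × 10⁻⁵ × 952,339,600) = 248000 / 10647.16 ≈ 23.293 cm

≈ 23.3 cm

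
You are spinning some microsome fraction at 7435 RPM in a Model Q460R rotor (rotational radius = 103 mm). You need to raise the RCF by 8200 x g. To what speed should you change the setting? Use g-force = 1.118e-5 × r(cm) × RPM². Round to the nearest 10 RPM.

r = 103 mm = 10.3 cm
Current RCF = 1.118 × 10⁻⁵ × 10.3 × (7435)² = 1.118 × 10⁻⁵ × 10.3 × 55,279,225 ≈ 6,365.6 × g
Target RCF = 6,365.6 + 8,200 = 14,565.6 × g
N² = 14,565.6 / (11.5154 × 10⁻⁵) = 126,488,007
N ≈ √126,488,007 ≈ 11,246.7

≈ 11250 RPM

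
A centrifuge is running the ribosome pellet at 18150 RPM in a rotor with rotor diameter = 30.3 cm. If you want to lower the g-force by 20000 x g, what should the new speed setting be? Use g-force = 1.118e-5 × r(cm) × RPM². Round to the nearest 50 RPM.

N₂ ≈ 14550 RPM

r = 30.3 / 2 = 15.15 cm
Current RCF = 1.118 × 10⁻⁵ × 15.15 × (18150)² = 1.118 × 10⁻⁵ × 15.15 × 329,422,500 ≈ 55,796.6 × g
Target RCF = 55,796.6 − 20,000 = 35,796.6 × g
N² = 35,796.6 / (16.9377 × 10⁻⁵) = 211,342,744
N ≈ √211,342,744 ≈ 14,537.6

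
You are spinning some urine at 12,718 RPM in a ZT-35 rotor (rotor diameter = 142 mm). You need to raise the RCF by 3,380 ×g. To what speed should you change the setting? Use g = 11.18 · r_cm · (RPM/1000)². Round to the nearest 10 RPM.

N₂ ≈ 14290 RPM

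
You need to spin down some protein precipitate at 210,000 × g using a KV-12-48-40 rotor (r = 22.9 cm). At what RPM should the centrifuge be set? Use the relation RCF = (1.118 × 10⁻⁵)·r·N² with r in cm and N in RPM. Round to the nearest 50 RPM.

210,000 = 1.118 × 10⁻⁵ × 22.9 × N²
N² = 210,000 / (25.6022 × 10⁻⁵) = 820,242,010
N ≈ √820,242,010 ≈ 28,639.9

28650 RPM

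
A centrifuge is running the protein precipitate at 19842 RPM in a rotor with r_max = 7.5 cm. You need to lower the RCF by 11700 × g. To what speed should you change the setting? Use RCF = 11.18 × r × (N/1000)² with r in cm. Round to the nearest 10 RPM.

N₂ ≈ 15940 RPM

Current RCF = 11.18 × 7.5 × (19.842)² = 11.18 × 7.5 × 393.704964 ≈ 33,012.2 × g
Target RCF = 33,012.2 − 11,700 = 21,312.2 × g
(N/1000)² = 21,312.2 / 83.85 = 254.1705
N = 1000 × √254.1705 ≈ 15,942.7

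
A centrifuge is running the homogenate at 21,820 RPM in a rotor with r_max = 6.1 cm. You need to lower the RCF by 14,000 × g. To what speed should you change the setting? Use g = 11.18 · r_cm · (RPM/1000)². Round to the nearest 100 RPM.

Current RCF = 11.18 × 6.1 × (21.82)² = 11.18 × 6.1 × 476.1124 ≈ 32,469.9 × g
Target RCF = 32,469.9 − 14,000 = 18,469.9 × g
(N/1000)² = 18,469.9 / 68.198 = 270.8276
N = 1000 × √270.8276 ≈ 16,456.8

≈ 16500 RPM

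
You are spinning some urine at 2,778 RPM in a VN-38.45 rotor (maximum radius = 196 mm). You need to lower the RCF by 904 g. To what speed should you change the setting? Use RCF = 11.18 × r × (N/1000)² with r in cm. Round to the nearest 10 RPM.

r = 196 mm = 19.6 cm
Current RCF = 11.18 × 19.6 × (2.778)² = 11.18 × 19.6 × 7.717284 ≈ 1,691.1 × g
Target RCF = 1,691.1 − 904 = 787.1 × g
(N/1000)² = 787.1 / 219.128 = 3.591965
N = 1000 × √3.591965 ≈ 1,895.2

1900 RPM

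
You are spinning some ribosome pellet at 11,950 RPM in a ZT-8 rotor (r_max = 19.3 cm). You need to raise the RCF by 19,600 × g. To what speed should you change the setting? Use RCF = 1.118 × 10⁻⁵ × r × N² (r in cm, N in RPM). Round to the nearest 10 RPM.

≈ 15290 RPM

Current RCF = 1.118 × 10⁻⁵ × 19.3 × (11950)² = 1.118 × 10⁻⁵ × 19.3 × 142,802,500 ≈ 30,813.1 × g
Target RCF = 30,813.1 + 19,600 = 50,413.1 × g
N² = 50,413.1 / (21.5774 × 10⁻⁵) = 233,638,437
N ≈ √233,638,437 ≈ 15,285.2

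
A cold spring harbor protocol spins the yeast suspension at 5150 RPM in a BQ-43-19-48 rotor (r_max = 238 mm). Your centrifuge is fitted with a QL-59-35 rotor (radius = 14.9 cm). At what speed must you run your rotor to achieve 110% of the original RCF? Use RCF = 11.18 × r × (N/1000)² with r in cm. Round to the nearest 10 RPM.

6830 RPM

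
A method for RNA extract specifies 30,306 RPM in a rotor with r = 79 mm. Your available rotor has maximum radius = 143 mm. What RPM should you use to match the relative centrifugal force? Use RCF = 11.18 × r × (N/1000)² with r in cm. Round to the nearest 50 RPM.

Original rotor: r = 79 mm = 7.9 cm
RCF = 11.18 × r × (N/1000)²
RCF_original = 11.18 × 7.9 × (30.306)² = 11.18 × 7.9 × 918.453636 ≈ 81,119.7 × g
Your rotor: r = 143 mm = 14.3 cm
81,119.7 = 11.18 × 14.3 × (N/1000)²
(N/1000)² = 81,119.7 / 159.874 = 507.3977
N = 1000 × √507.3977 ≈ 22,525.5

≈ 22550 RPM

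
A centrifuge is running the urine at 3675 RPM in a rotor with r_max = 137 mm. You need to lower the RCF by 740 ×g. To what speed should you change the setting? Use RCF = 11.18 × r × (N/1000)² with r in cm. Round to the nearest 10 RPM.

≈ 2950 RPM

r = 137 mm = 13.7 cm
Current RCF = 11.18 × 13.7 × (3.675)² = 11.18 × 13.7 × 13.505625 ≈ 2,068.6 × g
Target RCF = 2,068.6 − 740 = 1,328.6 × g
(N/1000)² = 1,328.6 / 153.166 = 8.674249
N = 1000 × √8.674249 ≈ 2,945.2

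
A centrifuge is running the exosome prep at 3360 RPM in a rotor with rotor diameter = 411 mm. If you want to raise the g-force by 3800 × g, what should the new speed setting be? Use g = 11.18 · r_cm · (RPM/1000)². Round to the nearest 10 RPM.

5280 RPM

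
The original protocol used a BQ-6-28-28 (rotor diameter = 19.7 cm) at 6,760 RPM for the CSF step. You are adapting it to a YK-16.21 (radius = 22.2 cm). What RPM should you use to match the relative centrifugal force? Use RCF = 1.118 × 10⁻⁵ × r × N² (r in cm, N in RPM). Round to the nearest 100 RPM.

4500 RPM

Original rotor: r = 19.7 / 2 = 9.85 cm
RCF = 1.118 × 10⁻⁵ × r × N²
RCF_original = 1.118 × 10⁻⁵ × 9.85 × (6760)² = 1.118 × 10⁻⁵ × 9.85 × 45,697,600 ≈ 5,032.4 × g
5,032.4 = 1.118 × 10⁻⁵ × 22.2 × N²
N² = 5,032.4 / (24.8196 × 10⁻⁵) = 20,275,911
N ≈ √20,275,911 ≈ 4,502.9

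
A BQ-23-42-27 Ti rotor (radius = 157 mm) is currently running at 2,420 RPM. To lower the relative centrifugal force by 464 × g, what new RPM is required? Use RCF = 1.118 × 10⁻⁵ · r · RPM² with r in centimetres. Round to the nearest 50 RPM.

1800 RPM

r = 157 mm = 15.7 cm
Current RCF = 1.118 × 10⁻⁵ × 15.7 × (2420)² = 1.118 × 10⁻⁵ × 15.7 × 5,856,400 ≈ 1,028 × g
Target RCF = 1,028 − 464 = 564 × g
N² = 564 / (17.5526 × 10⁻⁵) = 3,213,199
N ≈ √3,213,199 ≈ 1,792.5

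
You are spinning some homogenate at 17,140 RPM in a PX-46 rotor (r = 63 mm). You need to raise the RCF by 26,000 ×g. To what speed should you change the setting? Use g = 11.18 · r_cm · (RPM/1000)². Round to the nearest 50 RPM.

≈ 25750 RPM

r = 63 mm = 6.3 cm
Current RCF = 11.18 × 6.3 × (17.14)² = 11.18 × 6.3 × 293.7796 ≈ 20,692.1 × g
Target RCF = 20,692.1 + 26,000 = 46,692.1 × g
(N/1000)² = 46,692.1 / 70.434 = 662.9199
N = 1000 × √662.9199 ≈ 25,747.2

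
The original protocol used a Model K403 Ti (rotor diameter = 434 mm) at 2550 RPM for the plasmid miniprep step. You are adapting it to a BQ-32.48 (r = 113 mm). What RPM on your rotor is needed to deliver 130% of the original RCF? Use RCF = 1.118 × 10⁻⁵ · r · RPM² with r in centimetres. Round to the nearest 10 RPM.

4030 RPM

Original rotor: r = 434 mm / 2 = 217 mm = 21.7 cm
RCF_original = 1.118 × 10⁻⁵ × 21.7 × (2550)² = 1.118 × 10⁻⁵ × 21.7 × 6,502,500 ≈ 1,577.5 × g
Target RCF = 1.3 × 1,577.5 ≈ 2,050.8 × g
Your rotor: r = 113 mm = 11.3 cm
2,050.8 = 1.118 × 10⁻⁵ × 11.3 × N²
N² = 2,050.8 / (12.6334 × 10⁻⁵) = 16,233,160
N ≈ √16,233,160 ≈ 4,029.0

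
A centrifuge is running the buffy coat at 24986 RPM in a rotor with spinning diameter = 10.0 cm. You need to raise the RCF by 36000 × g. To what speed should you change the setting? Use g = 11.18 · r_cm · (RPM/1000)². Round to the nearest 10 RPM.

r = 10.0 / 2 = 5 cm
Current RCF = 11.18 × 5 × (24.986)² = 11.18 × 5 × 624.300196 ≈ 34,898.4 × g
Target RCF = 34,898.4 + 36,000 = 70,898.4 × g
(N/1000)² = 70,898.4 / 55.9 = 1268.308
N = 1000 × √1268.308 ≈ 35,613.3

≈ 35610 RPM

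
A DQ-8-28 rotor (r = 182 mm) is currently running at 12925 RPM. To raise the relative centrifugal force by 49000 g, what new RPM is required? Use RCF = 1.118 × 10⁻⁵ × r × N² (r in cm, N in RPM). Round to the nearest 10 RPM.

N₂ ≈ 20200 RPM

r = 182 mm = 18.2 cm
Current RCF = 1.118 × 10⁻⁵ × 18.2 × (12925)² = 1.118 × 10⁻⁵ × 18.2 × 167,055,625 ≈ 33,991.8 × g
Target RCF = 33,991.8 + 49,000 = 82,991.8 × g
N² = 82,991.8 / (20.3476 × 10⁻⁵) = 407,870,216
N ≈ √407,870,216 ≈ 20,195.8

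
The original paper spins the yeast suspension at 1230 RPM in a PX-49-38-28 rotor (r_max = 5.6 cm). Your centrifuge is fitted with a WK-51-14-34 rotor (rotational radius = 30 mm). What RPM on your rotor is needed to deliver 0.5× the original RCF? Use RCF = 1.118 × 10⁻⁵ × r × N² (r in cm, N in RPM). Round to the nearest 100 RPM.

RCF_original = 1.118 × 10⁻⁵ × 5.6 × (1230)² = 1.118 × 10⁻⁵ × 5.6 × 1,512,900 ≈ 94.7 × g
Target RCF = 0.5 × 94.7 ≈ 47.4 × g
Your rotor: r = 30 mm = 3.0 cm
47.4 = 1.118 × 10⁻⁵ × 3 × N²
N² = 47.4 / (3.354 × 10⁻⁵) = 1,413,238
N ≈ √1,413,238 ≈ 1,188.8

≈ 1200 RPM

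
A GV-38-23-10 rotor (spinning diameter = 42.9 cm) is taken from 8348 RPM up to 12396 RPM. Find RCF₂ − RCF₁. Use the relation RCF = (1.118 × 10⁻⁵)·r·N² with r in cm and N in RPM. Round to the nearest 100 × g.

r = 42.9 / 2 = 21.45 cm
RCF₁ = 1.118 × 10⁻⁵ × 21.45 × (8348)² = 1.118 × 10⁻⁵ × 21.45 × 69,689,104 ≈ 16,712.2 × g
RCF₂ = 1.118 × 10⁻⁵ × 21.45 × (12396)² = 1.118 × 10⁻⁵ × 21.45 × 153,660,816 ≈ 36,849.6 × g
Increase = 36,849.6 − 16,712.2 = 20,137.4

≈ 20100 x g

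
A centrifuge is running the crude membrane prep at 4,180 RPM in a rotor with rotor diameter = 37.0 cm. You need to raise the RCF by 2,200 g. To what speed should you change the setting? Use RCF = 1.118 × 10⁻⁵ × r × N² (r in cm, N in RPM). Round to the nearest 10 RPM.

r = 37.0 / 2 = 18.5 cm
Current RCF = 1.118 × 10⁻⁵ × 18.5 × (4180)² = 1.118 × 10⁻⁵ × 18.5 × 17,472,400 ≈ 3,613.8 × g
Target RCF = 3,613.8 + 2,200 = 5,813.8 × g
N² = 5,813.8 / (20.683 × 10⁻⁵) = 28,109,075
N ≈ √28,109,075 ≈ 5,301.8

N₂ ≈ 5300 RPM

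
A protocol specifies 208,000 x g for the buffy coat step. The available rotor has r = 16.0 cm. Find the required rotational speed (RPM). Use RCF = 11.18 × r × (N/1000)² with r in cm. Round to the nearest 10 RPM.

≈ 34100 RPM

208,000 = 11.18 × 16 × (N/1000)²
(N/1000)² = 208,000 / 178.88 = 1162.791
N = 1000 × √1162.791 ≈ 34,099.7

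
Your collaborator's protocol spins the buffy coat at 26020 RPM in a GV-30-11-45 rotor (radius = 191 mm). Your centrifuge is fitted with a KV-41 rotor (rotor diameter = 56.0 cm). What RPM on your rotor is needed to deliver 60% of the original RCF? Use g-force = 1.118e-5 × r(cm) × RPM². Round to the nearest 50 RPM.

≈ 16650 RPM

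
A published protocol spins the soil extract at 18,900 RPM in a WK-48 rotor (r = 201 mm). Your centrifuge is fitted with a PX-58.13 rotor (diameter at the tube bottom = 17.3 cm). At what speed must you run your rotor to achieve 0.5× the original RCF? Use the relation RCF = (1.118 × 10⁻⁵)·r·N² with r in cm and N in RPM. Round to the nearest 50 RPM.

Original rotor: r = 201 mm = 20.1 cm
RCF = 1.118 × 10⁻⁵ × r × N²
RCF_original = 1.118 × 10⁻⁵ × 20.1 × (18900)² = 1.118 × 10⁻⁵ × 20.1 × 357,210,000 ≈ 80,271.5 × g
Target RCF = 0.5 × 80,271.5 ≈ 40,135.8 × g
Your rotor: r = 17.3 / 2 = 8.65 cm
40,135.8 = 1.118 × 10⁻⁵ × 8.65 × N²
N² = 40,135.8 / (9.6707 × 10⁻⁵) = 415,024,766
N ≈ √415,024,766 ≈ 20,372.2

≈ 20350 RPM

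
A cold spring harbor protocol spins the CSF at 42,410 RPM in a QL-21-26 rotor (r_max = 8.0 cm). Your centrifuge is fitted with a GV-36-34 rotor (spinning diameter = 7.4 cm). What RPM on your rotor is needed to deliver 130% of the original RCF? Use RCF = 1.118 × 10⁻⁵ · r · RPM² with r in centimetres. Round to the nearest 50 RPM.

RCF_original = 1.118 × 10⁻⁵ × 8 × (42410)² = 1.118 × 10⁻⁵ × 8 × 1,798,608,100 ≈ 160,867.5 × g
Target RCF = 1.3 × 160,867.5 ≈ 209,127.8 × g
Your rotor: r = 7.4 / 2 = 3.7 cm
209,127.8 = 1.118 × 10⁻⁵ × 3.7 × N²
N² = 209,127.8 / (4.1366 × 10⁻⁵) = 5,055,548,035
N ≈ √5,055,548,035 ≈ 71,102.4

≈ 71100 RPM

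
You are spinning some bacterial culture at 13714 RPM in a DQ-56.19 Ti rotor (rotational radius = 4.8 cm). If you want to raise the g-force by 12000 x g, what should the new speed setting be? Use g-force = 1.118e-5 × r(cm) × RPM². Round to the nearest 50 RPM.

20300 RPM

Current RCF = 1.118 × 10⁻⁵ × 4.8 × (13714)² = 1.118 × 10⁻⁵ × 4.8 × 188,073,796 ≈ 10,092.8 × g
Target RCF = 10,092.8 + 12,000 = 22,092.8 × g
N² = 22,092.8 / (5.3664 × 10⁻⁵) = 411,687,537
N ≈ √411,687,537 ≈ 20,290.1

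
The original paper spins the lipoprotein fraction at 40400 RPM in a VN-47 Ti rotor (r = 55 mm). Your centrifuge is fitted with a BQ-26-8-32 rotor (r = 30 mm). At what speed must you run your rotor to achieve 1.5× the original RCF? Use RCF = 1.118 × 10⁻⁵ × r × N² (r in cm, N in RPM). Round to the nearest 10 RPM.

Original rotor: r = 55 mm = 5.5 cm
RCF_original = 1.118 × 10⁻⁵ × 5.5 × (40400)² = 1.118 × 10⁻⁵ × 5.5 × 1,632,160,000 ≈ 100,361.5 × g
Target RCF = 1.5 × 100,361.5 ≈ 150,542.2 × g
Your rotor: r = 30 mm = 3.0 cm
150,542.2 = 1.118 × 10⁻⁵ × 3 × N²
N² = 150,542.2 / (3.354 × 10⁻⁵) = 4,488,437,686
N ≈ √4,488,437,686 ≈ 66,995.8

67000 RPM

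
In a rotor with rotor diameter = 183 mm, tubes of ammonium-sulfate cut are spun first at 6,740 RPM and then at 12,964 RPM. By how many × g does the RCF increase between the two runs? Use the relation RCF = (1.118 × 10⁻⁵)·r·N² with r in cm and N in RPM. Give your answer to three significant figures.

≈ 12500 × g

r = 183 mm / 2 = 91.5 mm = 9.15 cm
RCF₁ = 1.118 × 10⁻⁵ × 9.15 × (6740)² = 1.118 × 10⁻⁵ × 9.15 × 45,427,600 ≈ 4,647.1 × g
RCF₂ = 1.118 × 10⁻⁵ × 9.15 × (12964)² = 1.118 × 10⁻⁵ × 9.15 × 168,065,296 ≈ 17,192.6 × g
Increase = 17,192.6 − 4,647.1 = 12,545.5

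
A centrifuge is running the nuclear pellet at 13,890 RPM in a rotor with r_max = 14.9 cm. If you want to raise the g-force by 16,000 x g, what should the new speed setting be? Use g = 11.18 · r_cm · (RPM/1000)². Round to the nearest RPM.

N₂ ≈ 16999 RPM

Current RCF = 11.18 × 14.9 × (13.89)² = 11.18 × 14.9 × 192.9321 ≈ 32,139 × g
Target RCF = 32,139 + 16,000 = 48,139 × g
(N/1000)² = 48,139 / 166.582 = 288.9808
N = 1000 × √288.9808 ≈ 16,999.4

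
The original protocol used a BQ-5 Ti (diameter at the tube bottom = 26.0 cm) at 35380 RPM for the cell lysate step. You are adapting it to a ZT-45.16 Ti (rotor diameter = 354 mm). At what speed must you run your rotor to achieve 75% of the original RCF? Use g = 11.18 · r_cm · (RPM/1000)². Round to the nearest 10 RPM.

Original rotor: r = 26.0 / 2 = 13 cm
RCF = 11.18 × r × (N/1000)²
RCF_original = 11.18 × 13 × (35.38)² = 11.18 × 13 × 1,251.7444 ≈ 181,928.5 × g
Target RCF = 0.75 × 181,928.5 ≈ 136,446.4 × g
Your rotor: r = 354 mm / 2 = 177 mm = 17.7 cm
136,446.4 = 11.18 × 17.7 × (N/1000)²
(N/1000)² = 136,446.4 / 197.886 = 689.5202
N = 1000 × √689.5202 ≈ 26,258.7

26260 RPM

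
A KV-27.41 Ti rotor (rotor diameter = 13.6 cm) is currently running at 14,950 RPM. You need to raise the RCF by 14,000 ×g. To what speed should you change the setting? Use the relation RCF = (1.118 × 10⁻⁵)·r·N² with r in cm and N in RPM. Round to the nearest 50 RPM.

20200 RPM

r = 13.6 / 2 = 6.8 cm
Current RCF = 1.118 × 10⁻⁵ × 6.8 × (14950)² = 1.118 × 10⁻⁵ × 6.8 × 223,502,500 ≈ 16,991.6 × g
Target RCF = 16,991.6 + 14,000 = 30,991.6 × g
N² = 30,991.6 / (7.6024 × 10⁻⁵) = 407,655,477
N ≈ √407,655,477 ≈ 20,190.5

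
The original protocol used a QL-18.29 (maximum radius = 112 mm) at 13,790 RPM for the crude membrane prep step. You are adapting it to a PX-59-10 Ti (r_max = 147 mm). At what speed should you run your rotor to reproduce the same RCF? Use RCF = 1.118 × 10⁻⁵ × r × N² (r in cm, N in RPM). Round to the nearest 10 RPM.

12040 RPM

Original rotor: r = 112 mm = 11.2 cm
RCF_original = 1.118 × 10⁻⁵ × 11.2 × (13790)² = 1.118 × 10⁻⁵ × 11.2 × 190,164,100 ≈ 23,811.6 × g
Your rotor: r = 147 mm = 14.7 cm
23,811.6 = 1.118 × 10⁻⁵ × 14.7 × N²
N² = 23,811.6 / (16.4346 × 10⁻⁵) = 144,887,007
N ≈ √144,887,007 ≈ 12,036.9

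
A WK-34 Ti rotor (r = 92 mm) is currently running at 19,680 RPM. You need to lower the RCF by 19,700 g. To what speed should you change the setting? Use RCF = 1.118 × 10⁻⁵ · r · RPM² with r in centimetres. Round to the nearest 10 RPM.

N₂ ≈ 13990 RPM

r = 92 mm = 9.2 cm
Current RCF = 1.118 × 10⁻⁵ × 9.2 × (19680)² = 1.118 × 10⁻⁵ × 9.2 × 387,302,400 ≈ 39,836.4 × g
Target RCF = 39,836.4 − 19,700 = 20,136.4 × g
N² = 20,136.4 / (10.2856 × 10⁻⁵) = 195,772,731
N ≈ √195,772,731 ≈ 13,991.9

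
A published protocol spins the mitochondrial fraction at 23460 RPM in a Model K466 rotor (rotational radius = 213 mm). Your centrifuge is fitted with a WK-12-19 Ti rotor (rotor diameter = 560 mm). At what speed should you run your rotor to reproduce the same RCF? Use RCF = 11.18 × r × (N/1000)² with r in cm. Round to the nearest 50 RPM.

Original rotor: r = 213 mm = 21.3 cm
RCF = 11.18 × r × (N/1000)²
RCF_original = 11.18 × 21.3 × (23.46)² = 11.18 × 21.3 × 550.3716 ≈ 131,062.2 × g
Your rotor: r = 560 mm / 2 = 280 mm = 28 cm
131,062.2 = 11.18 × 28 × (N/1000)²
(N/1000)² = 131,062.2 / 313.04 = 418.6756
N = 1000 × √418.6756 ≈ 20,461.6

20450 RPM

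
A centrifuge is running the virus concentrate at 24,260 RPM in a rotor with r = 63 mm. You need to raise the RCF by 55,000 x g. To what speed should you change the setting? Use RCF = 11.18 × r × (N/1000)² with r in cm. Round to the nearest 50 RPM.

≈ 37000 RPM

r = 63 mm = 6.3 cm
Current RCF = 11.18 × 6.3 × (24.26)² = 11.18 × 6.3 × 588.5476 ≈ 41,453.8 × g
Target RCF = 41,453.8 + 55,000 = 96,453.8 × g
(N/1000)² = 96,453.8 / 70.434 = 1369.421
N = 1000 × √1369.421 ≈ 37,005.7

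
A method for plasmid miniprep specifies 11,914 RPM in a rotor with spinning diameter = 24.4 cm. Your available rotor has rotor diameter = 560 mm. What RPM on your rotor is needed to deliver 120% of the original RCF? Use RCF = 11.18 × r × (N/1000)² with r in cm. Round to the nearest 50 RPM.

≈ 8600 RPM

Original rotor: r = 24.4 / 2 = 12.2 cm
RCF_original = 11.18 × 12.2 × (11.914)² = 11.18 × 12.2 × 141.943396 ≈ 19,360.5 × g
Target RCF = 1.2 × 19,360.5 ≈ 23,232.6 × g
Your rotor: r = 560 mm / 2 = 280 mm = 28 cm
23,232.6 = 11.18 × 28 × (N/1000)²
(N/1000)² = 23,232.6 / 313.04 = 74.21607
N = 1000 × √74.21607 ≈ 8,614.9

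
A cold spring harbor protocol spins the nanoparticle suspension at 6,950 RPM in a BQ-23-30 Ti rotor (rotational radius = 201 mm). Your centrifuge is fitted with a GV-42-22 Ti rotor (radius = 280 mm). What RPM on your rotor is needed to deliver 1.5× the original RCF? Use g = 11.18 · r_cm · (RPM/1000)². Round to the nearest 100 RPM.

Original rotor: r = 201 mm = 20.1 cm
RCF_original = 11.18 × 20.1 × (6.95)² = 11.18 × 20.1 × 48.3025 ≈ 10,854.4 × g
Target RCF = 1.5 × 10,854.4 ≈ 16,281.6 × g
Your rotor: r = 280 mm = 28.0 cm
16,281.6 = 11.18 × 28 × (N/1000)²
(N/1000)² = 16,281.6 / 313.04 = 52.01124
N = 1000 × √52.01124 ≈ 7,211.9

≈ 7200 RPM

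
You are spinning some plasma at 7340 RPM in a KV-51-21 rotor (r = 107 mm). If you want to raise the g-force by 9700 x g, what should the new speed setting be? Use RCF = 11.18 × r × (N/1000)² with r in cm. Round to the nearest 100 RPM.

r = 107 mm = 10.7 cm
Current RCF = 11.18 × 10.7 × (7.34)² = 11.18 × 10.7 × 53.8756 ≈ 6,444.9 × g
Target RCF = 6,444.9 + 9,700 = 16,144.9 × g
(N/1000)² = 16,144.9 / 119.626 = 134.9615
N = 1000 × √134.9615 ≈ 11,617.3

≈ 11600 RPM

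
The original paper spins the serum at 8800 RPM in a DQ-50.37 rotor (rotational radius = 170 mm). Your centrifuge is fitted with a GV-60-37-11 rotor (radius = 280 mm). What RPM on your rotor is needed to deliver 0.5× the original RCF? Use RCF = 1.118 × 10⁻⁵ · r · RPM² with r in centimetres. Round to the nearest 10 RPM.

Original rotor: r = 170 mm = 17.0 cm
RCF_original = 1.118 × 10⁻⁵ × 17 × (8800)² = 1.118 × 10⁻⁵ × 17 × 77,440,000 ≈ 14,718.2 × g
Target RCF = 0.5 × 14,718.2 ≈ 7,359.1 × g
Your rotor: r = 280 mm = 28.0 cm
7,359.1 = 1.118 × 10⁻⁵ × 28 × N²
N² = 7,359.1 / (31.304 × 10⁻⁵) = 23,508,497
N ≈ √23,508,497 ≈ 4,848.6

≈ 4850 RPM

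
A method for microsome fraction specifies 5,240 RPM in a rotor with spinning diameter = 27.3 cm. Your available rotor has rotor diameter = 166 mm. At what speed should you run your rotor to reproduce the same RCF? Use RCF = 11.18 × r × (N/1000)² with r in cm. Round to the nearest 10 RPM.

6720 RPM

Original rotor: r = 27.3 / 2 = 13.65 cm
RCF = 11.18 × r × (N/1000)²
RCF_original = 11.18 × 13.65 × (5.24)² = 11.18 × 13.65 × 27.4576 ≈ 4,190.2 × g
Your rotor: r = 166 mm / 2 = 83 mm = 8.3 cm
4,190.2 = 11.18 × 8.3 × (N/1000)²
(N/1000)² = 4,190.2 / 92.794 = 45.15594
N = 1000 × √45.15594 ≈ 6,719.8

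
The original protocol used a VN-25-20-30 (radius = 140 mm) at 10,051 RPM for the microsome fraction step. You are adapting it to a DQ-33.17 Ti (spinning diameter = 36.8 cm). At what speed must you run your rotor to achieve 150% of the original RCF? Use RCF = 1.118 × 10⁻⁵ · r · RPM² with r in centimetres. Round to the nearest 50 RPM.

≈ 10750 RPM

Original rotor: r = 140 mm = 14.0 cm
RCF = 1.118 × 10⁻⁵ × r × N²
RCF_original = 1.118 × 10⁻⁵ × 14 × (10051)² = 1.118 × 10⁻⁵ × 14 × 101,022,601 ≈ 15,812.1 × g
Target RCF = 1.5 × 15,812.1 ≈ 23,718.2 × g
Your rotor: r = 36.8 / 2 = 18.4 cm
23,718.2 = 1.118 × 10⁻⁵ × 18.4 × N²
N² = 23,718.2 / (20.5712 × 10⁻⁵) = 115,298,087
N ≈ √115,298,087 ≈ 10,737.7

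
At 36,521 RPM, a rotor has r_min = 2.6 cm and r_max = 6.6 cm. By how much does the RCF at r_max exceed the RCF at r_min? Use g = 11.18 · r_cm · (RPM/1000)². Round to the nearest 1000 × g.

≈ 60000 ×g

RCF_max = 11.18 × 6.6 × (36.521)² = 11.18 × 6.6 × 1,333.783441 ≈ 98,417.2 × g
RCF_min = 11.18 × 2.6 × (36.521)² = 11.18 × 2.6 × 1,333.783441 ≈ 38,770.4 × g
ΔRCF = 98,417.2 − 38,770.4 = 59,646.8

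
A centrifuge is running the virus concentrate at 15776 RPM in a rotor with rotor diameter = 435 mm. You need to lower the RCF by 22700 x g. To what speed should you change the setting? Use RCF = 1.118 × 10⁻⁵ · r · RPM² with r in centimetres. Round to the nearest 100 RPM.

r = 435 mm / 2 = 217.5 mm = 21.75 cm
Current RCF = 1.118 × 10⁻⁵ × 21.75 × (15776)² = 1.118 × 10⁻⁵ × 21.75 × 248,882,176 ≈ 60,519.4 × g
Target RCF = 60,519.4 − 22,700 = 37,819.4 × g
N² = 37,819.4 / (24.3165 × 10⁻⁵) = 155,529,784
N ≈ √155,529,784 ≈ 12,471.2

≈ 12500 RPM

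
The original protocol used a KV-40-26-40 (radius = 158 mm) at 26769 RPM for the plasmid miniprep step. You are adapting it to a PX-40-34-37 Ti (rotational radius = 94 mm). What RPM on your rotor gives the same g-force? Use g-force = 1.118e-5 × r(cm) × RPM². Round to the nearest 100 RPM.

Original rotor: r = 158 mm = 15.8 cm
RCF_original = 1.118 × 10⁻⁵ × 15.8 × (26769)² = 1.118 × 10⁻⁵ × 15.8 × 716,579,361 ≈ 126,579.4 × g
Your rotor: r = 94 mm = 9.4 cm
126,579.4 = 1.118 × 10⁻⁵ × 9.4 × N²
N² = 126,579.4 / (10.5092 × 10⁻⁵) = 1,204,462,756
N ≈ √1,204,462,756 ≈ 34,705.4

≈ 34700 RPM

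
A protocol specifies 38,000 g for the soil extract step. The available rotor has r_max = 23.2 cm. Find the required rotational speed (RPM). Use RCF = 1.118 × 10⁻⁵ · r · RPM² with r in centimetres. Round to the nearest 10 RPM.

≈ 12100 RPM

RCF = 1.118 × 10⁻⁵ × r × N²
38,000 = 1.118 × 10⁻⁵ × 23.2 × N²
N² = 38,000 / (25.9376 × 10⁻⁵) = 146,505,459
N ≈ √146,505,459 ≈ 12,103.9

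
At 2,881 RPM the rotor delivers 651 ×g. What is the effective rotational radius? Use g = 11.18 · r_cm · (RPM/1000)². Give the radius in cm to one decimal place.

RCF = 11.18 × r × (N/1000)²
651 = 11.18 × r × (2.881)²
r = 651 / (11.18 × 8.300161) = 651 / 92.7958 ≈ 7.015 cm

r ≈ 7.0 cm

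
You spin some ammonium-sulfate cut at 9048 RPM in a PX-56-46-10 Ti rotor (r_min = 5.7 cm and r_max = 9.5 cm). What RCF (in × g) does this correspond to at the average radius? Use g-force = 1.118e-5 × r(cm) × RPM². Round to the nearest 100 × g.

7000 × g

r_avg = (5.7 + 9.5) / 2 = 7.6 cm
RCF = 1.118 × 10⁻⁵ × r × N²
RCF = 1.118 × 10⁻⁵ × 7.6 × (9048)² = 1.118 × 10⁻⁵ × 7.6 × 81,866,304 ≈ 6,956 × g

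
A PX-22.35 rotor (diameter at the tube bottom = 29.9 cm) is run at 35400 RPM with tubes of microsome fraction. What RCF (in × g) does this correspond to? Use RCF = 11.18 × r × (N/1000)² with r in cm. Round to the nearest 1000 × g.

r = 29.9 / 2 = 14.95 cm
RCF = 11.18 × r × (N/1000)²
RCF = 11.18 × 14.95 × (35.4)² = 11.18 × 14.95 × 1,253.16 ≈ 209,454.4 × g

RCF ≈ 209000 × g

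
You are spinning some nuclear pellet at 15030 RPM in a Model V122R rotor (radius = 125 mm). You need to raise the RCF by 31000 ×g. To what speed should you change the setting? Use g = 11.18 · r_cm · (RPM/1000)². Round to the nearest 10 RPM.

r = 125 mm = 12.5 cm
Current RCF = 11.18 × 12.5 × (15.03)² = 11.18 × 12.5 × 225.9009 ≈ 31,569.7 × g
Target RCF = 31,569.7 + 31,000 = 62,569.7 × g
(N/1000)² = 62,569.7 / 139.75 = 447.7259
N = 1000 × √447.7259 ≈ 21,159.5

≈ 21160 RPM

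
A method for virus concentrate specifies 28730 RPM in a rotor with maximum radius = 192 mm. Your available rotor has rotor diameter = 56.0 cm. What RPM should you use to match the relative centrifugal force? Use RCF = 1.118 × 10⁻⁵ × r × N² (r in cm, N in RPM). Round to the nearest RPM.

Original rotor: r = 192 mm = 19.2 cm
RCF_original = 1.118 × 10⁻⁵ × 19.2 × (28730)² = 1.118 × 10⁻⁵ × 19.2 × 825,412,900 ≈ 177,179.8 × g
Your rotor: r = 56.0 / 2 = 28 cm
177,179.8 = 1.118 × 10⁻⁵ × 28 × N²
N² = 177,179.8 / (31.304 × 10⁻⁵) = 565,997,317
N ≈ √565,997,317 ≈ 23,790.7

23791 RPM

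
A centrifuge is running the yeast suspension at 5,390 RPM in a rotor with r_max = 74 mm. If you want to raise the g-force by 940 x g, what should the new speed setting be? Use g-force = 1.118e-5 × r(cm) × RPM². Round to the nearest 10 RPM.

6360 RPM

r = 74 mm = 7.4 cm
Current RCF = 1.118 × 10⁻⁵ × 7.4 × (5390)² = 1.118 × 10⁻⁵ × 7.4 × 29,052,100 ≈ 2,403.5 × g
Target RCF = 2,403.5 + 940 = 3,343.5 × g
N² = 3,343.5 / (8.2732 × 10⁻⁵) = 40,413,625
N ≈ √40,413,625 ≈ 6,357.2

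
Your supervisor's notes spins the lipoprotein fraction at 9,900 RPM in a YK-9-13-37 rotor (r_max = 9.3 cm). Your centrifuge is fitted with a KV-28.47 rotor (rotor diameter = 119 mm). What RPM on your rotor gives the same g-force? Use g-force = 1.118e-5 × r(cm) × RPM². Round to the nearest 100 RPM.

≈ 12400 RPM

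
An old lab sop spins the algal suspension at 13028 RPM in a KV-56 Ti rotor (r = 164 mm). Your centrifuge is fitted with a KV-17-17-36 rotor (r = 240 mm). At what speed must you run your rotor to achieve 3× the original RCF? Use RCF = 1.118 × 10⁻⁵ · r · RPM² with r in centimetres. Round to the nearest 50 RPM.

18650 RPM

Original rotor: r = 164 mm = 16.4 cm
RCF = 1.118 × 10⁻⁵ × r × N²
RCF_original = 1.118 × 10⁻⁵ × 16.4 × (13028)² = 1.118 × 10⁻⁵ × 16.4 × 169,728,784 ≈ 31,120.1 × g
Target RCF = 3 × 31,120.1 ≈ 93,360.3 × g
Your rotor: r = 240 mm = 24.0 cm
93,360.3 = 1.118 × 10⁻⁵ × 24 × N²
N² = 93,360.3 / (26.832 × 10⁻⁵) = 347,943,873
N ≈ √347,943,873 ≈ 18,653.3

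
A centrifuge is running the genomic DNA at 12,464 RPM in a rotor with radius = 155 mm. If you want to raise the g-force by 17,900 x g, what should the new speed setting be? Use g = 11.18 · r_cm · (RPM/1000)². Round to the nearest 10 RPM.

16080 RPM

r = 155 mm = 15.5 cm
Current RCF = 11.18 × 15.5 × (12.464)² = 11.18 × 15.5 × 155.351296 ≈ 26,920.8 × g
Target RCF = 26,920.8 + 17,900 = 44,820.8 × g
(N/1000)² = 44,820.8 / 173.29 = 258.6462
N = 1000 × √258.6462 ≈ 16,082.5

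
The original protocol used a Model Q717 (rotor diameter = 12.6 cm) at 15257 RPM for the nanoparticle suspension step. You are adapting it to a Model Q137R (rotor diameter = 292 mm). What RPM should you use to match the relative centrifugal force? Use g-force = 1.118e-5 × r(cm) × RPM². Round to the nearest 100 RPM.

Original rotor: r = 12.6 / 2 = 6.3 cm
RCF_original = 1.118 × 10⁻⁵ × 6.3 × (15257)² = 1.118 × 10⁻⁵ × 6.3 × 232,776,049 ≈ 16,395.3 × g
Your rotor: r = 292 mm / 2 = 146 mm = 14.6 cm
16,395.3 = 1.118 × 10⁻⁵ × 14.6 × N²
N² = 16,395.3 / (16.3228 × 10⁻⁵) = 100,444,164
N ≈ √100,444,164 ≈ 10,022.2

≈ 10000 RPM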